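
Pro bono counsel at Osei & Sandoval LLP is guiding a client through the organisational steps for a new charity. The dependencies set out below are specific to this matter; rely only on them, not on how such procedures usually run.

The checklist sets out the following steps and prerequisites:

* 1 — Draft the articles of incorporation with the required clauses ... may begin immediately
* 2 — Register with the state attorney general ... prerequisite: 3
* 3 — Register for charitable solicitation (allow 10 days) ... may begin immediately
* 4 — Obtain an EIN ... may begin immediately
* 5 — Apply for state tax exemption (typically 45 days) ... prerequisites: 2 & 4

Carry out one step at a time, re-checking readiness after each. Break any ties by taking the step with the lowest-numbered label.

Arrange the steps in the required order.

1 3 2 4 5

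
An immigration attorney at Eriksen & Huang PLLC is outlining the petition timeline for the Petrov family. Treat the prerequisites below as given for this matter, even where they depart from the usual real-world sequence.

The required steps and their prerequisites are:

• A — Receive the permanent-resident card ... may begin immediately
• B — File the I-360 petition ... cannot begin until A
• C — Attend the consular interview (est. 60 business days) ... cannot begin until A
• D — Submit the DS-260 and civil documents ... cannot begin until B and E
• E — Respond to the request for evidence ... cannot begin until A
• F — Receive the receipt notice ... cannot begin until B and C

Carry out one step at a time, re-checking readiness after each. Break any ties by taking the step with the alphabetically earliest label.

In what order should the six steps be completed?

Only A has no prerequisites, so it is first.
Ready: B, C and E. B has the earlier label → B.
Ready: C and E. C has the earlier label → C.
F now also ready, so the ready set is {E, F}; E has the earlier label → E.
D now also ready, so the ready set is {D, F}; D has the earlier label → D.
Next only F has its prerequisites met → F.

A → B → C → E → D → F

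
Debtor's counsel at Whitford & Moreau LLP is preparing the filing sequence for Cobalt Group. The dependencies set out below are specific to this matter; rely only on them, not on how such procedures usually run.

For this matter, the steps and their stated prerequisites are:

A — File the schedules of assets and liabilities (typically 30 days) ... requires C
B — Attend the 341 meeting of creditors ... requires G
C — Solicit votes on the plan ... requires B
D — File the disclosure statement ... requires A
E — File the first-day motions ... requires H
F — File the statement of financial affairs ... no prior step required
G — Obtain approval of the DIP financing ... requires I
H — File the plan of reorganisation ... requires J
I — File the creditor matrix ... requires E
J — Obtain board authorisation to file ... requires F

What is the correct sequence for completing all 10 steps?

F, J, H, E, I, G, B, C, A, D

F has no prerequisites → F first.
Next only J has its prerequisites met → J.
H needed J, now all done → H.
E is the only step now ready → E.
I needed E, now all done → I.
G needed I, now all done → G.
B is the only step now ready → B.
C needed B, now all done → C.
Next only A has its prerequisites met → A.
That leaves D as the only ready step → D.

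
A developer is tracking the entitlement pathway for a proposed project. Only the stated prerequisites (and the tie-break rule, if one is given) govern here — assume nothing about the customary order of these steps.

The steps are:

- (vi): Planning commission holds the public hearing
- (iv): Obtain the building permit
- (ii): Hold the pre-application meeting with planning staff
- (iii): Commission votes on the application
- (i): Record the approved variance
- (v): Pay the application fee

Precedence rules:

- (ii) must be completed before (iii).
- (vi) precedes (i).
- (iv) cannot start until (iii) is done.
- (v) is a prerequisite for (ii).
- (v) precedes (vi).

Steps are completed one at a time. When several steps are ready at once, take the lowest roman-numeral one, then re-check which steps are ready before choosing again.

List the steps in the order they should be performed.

(v) → (ii) → (iii) → (iv) → (vi) → (i)

(v) has no prerequisites → (v) first.
Ready: (ii) and (vi). (ii) has the earlier label → (ii).
Ready: (iii) and (vi). (iii) has the earlier label → (iii).
Now (iv) and (vi) have their prerequisites met. (iv) has the earlier label, so (iv) next.
(vi) is the only step now ready → (vi).
Next only (i) has its prerequisites met → (i).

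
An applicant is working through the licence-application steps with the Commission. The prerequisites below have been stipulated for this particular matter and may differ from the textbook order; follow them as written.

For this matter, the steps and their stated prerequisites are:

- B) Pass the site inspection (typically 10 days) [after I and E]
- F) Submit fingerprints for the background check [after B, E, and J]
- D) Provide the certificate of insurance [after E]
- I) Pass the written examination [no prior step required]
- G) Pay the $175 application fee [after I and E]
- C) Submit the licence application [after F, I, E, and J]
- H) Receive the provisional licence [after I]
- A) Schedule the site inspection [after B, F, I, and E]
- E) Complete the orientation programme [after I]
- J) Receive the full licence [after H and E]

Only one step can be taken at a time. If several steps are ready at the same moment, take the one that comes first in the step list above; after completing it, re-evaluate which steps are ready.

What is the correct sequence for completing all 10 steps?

I, H, E, B, D, G, J, F, C, A

Only I has no prerequisites, so it is first.
Ready: H and E. H is listed earlier → H.
E needed I, now all done → E.
Ready: B, D, G and J. B is listed earlier → B.
D, G and J are all available; D is listed earlier → D.
Ready: G and J. G is listed earlier → G.
Next only J has its prerequisites met → J.
That leaves F as the only ready step → F.
C and A are both available; C is listed earlier → C.
Next only A has its prerequisites met → A.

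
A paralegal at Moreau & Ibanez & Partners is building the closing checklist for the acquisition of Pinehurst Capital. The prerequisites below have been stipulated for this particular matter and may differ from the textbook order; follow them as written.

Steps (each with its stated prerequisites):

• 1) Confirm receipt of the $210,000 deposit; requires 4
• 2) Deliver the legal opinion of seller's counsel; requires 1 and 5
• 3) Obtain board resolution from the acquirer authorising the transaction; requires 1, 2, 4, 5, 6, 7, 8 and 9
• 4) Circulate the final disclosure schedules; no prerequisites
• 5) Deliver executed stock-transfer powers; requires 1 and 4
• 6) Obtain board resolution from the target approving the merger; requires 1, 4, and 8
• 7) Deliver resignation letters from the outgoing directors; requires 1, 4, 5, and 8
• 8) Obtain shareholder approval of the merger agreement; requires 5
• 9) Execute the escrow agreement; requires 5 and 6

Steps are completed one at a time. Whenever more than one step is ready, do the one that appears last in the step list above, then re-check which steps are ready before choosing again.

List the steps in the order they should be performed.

4 1 5 8 7 6 9 2 3

4 has no prerequisites → 4 first.
Next only 1 has its prerequisites met → 1.
5 needed 4 and 1, now all done → 5.
Ready: 8 and 2. 8 is listed later → 8.
7 and 6 now also ready, so the ready set is {7, 6, 2}; 7 is listed later → 7.
Ready: 6 and 2. 6 is listed later → 6.
Now 9 and 2 have their prerequisites met. 9 is listed later, so 9 next.
2 needed 5 and 1, now all done → 2.
3 is the only step now ready → 3.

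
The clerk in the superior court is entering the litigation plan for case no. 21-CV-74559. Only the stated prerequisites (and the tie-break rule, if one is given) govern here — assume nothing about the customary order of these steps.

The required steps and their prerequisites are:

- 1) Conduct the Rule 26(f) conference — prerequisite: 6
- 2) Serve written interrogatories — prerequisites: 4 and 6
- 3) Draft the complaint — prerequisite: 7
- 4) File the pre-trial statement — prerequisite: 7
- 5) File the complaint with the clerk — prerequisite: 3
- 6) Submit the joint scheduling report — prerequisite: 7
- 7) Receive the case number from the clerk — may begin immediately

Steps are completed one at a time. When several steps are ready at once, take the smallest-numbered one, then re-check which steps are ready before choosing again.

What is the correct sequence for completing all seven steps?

Only 7 has no prerequisites, so it is first.
Now 3, 4 and 6 have their prerequisites met. 3 has the earlier label, so 3 next.
Ready: 4, 5 and 6. 4 has the earlier label → 4.
5 and 6 are both available; 5 has the earlier label → 5.
That leaves 6 as the only ready step → 6.
Now 1 and 2 have their prerequisites met. 1 has the earlier label, so 1 next.
That leaves 2 as the only ready step → 2.

7, 3, 4, 5, 6, 1, 2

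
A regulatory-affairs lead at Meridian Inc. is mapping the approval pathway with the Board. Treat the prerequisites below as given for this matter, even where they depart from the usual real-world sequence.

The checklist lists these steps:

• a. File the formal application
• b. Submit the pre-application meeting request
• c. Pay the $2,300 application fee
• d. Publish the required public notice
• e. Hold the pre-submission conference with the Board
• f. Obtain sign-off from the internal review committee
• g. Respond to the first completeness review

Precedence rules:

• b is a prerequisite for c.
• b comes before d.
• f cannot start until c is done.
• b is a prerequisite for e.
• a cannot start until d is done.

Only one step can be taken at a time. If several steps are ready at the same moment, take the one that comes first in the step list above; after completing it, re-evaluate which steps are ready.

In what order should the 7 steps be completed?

b and g have no prerequisites; b is listed earlier, so b is first.
c, d and e now also ready, so the ready set is {c, d, e, g}; c is listed earlier → c.
Now d, e, f and g have their prerequisites met. d is listed earlier, so d next.
a, e, f and g are all available; a is listed earlier → a.
e, f and g are all available; e is listed earlier → e.
f and g are both available; f is listed earlier → f.
g is the only step now ready → g.

b c d a e f g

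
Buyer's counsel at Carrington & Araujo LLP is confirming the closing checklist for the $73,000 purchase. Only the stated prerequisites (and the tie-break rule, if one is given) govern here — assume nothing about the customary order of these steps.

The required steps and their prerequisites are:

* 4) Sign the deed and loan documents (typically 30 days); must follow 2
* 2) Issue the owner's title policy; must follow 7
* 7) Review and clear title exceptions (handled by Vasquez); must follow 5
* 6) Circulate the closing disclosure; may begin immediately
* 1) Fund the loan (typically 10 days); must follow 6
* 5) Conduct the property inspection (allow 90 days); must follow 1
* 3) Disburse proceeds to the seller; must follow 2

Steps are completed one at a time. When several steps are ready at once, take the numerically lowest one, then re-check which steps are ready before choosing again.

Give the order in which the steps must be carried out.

6 → 1 → 5 → 7 → 2 → 3 → 4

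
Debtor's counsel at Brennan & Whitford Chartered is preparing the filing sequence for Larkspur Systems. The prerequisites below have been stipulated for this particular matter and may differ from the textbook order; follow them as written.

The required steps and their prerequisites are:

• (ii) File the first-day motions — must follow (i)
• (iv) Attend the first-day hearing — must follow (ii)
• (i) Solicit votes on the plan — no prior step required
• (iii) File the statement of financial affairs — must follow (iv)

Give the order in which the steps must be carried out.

(i) has no prerequisites → (i) first.
(ii) needed (i), now all done → (ii).
(iv) needed (ii), now all done → (iv).
(iii) needed (iv), now all done → (iii).

(i), (ii), (iv), (iii)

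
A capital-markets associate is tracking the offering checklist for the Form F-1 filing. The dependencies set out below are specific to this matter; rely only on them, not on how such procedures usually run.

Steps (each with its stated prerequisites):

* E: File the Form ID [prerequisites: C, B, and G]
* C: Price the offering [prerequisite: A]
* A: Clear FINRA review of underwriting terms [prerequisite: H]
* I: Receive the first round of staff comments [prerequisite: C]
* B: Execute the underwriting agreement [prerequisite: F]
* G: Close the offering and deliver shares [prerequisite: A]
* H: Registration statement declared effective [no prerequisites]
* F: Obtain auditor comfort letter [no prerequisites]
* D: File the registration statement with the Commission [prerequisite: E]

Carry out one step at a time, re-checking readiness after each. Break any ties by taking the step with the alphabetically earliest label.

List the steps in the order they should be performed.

F B H A C G E D I

Nothing is required for F and H. F has the earlier label → F first.
Now B and H have their prerequisites met. B has the earlier label, so B next.
H is the only step now ready → H.
A needed H, now all done → A.
Ready: C and G. C has the earlier label → C.
Now G and I have their prerequisites met. G has the earlier label, so G next.
Ready: E and I. E has the earlier label → E.
D now also ready, so the ready set is {D, I}; D has the earlier label → D.
That leaves I as the only ready step → I.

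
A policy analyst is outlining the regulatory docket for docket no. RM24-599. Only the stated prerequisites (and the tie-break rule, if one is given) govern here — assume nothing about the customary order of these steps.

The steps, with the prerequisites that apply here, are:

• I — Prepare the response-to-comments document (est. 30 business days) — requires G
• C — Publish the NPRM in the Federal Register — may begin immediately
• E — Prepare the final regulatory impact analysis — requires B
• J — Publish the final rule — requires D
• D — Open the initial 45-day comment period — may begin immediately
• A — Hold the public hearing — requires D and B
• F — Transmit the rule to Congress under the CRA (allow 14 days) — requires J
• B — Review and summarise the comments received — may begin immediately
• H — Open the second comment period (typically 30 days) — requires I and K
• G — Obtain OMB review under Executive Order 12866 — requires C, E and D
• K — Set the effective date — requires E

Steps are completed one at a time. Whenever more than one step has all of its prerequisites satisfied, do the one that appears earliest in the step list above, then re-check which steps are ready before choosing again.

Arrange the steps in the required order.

C, D and B have no prerequisites; C is listed earlier, so C is first.
D and B are both available; D is listed earlier → D.
J now also ready, so the ready set is {J, B}; J is listed earlier → J.
Now F and B have their prerequisites met. F is listed earlier, so F next.
B is the only step now ready → B.
E and A are both available; E is listed earlier → E.
Now A, G and K have their prerequisites met. A is listed earlier, so A next.
Now G and K have their prerequisites met. G is listed earlier, so G next.
I now also ready, so the ready set is {I, K}; I is listed earlier → I.
K needed E, now all done → K.
H needed I and K, now all done → H.

C → D → J → F → B → E → A → G → I → K → H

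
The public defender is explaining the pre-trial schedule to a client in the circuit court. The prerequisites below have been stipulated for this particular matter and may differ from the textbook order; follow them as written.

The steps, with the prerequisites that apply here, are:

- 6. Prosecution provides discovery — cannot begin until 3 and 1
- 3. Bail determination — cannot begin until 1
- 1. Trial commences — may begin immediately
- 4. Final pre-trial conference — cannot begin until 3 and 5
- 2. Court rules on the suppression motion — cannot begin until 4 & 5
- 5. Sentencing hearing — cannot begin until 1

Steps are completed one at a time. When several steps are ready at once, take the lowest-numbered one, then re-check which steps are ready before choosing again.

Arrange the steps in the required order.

Only 1 has no prerequisites, so it is first.
3 and 5 are both available; 3 has the earlier label → 3.
5 and 6 are both available; 5 has the earlier label → 5.
4 now also ready, so the ready set is {4, 6}; 4 has the earlier label → 4.
Ready: 2 and 6. 2 has the earlier label → 2.
6 is the only step now ready → 6.

1 → 3 → 5 → 4 → 2 → 6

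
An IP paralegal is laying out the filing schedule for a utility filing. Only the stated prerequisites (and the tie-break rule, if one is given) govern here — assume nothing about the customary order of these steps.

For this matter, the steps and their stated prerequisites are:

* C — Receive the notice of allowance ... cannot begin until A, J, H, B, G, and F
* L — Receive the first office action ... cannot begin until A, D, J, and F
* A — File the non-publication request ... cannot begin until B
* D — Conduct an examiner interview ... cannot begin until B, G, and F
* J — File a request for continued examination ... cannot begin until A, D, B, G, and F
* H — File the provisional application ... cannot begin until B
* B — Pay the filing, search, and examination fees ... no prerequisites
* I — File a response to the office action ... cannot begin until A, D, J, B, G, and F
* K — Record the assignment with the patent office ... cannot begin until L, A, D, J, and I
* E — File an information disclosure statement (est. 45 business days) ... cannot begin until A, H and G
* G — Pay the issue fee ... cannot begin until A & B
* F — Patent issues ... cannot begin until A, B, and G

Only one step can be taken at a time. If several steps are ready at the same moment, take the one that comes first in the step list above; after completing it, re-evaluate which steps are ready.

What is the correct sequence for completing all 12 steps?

B, A, H, G, E, F, D, J, C, L, I, K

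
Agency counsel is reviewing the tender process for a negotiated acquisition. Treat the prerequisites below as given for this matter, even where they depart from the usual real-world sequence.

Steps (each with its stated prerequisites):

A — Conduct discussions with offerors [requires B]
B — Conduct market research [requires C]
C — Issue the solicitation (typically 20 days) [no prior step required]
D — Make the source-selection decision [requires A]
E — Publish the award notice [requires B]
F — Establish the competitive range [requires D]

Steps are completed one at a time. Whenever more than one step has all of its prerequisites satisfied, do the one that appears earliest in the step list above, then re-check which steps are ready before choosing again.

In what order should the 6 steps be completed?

C is the only step with nothing outstanding, so it goes first.
That leaves B as the only ready step → B.
Ready: A and E. A is listed earlier → A.
D and E are both available; D is listed earlier → D.
F now also ready, so the ready set is {E, F}; E is listed earlier → E.
F needed D, now all done → F.

C, B, A, D, E, F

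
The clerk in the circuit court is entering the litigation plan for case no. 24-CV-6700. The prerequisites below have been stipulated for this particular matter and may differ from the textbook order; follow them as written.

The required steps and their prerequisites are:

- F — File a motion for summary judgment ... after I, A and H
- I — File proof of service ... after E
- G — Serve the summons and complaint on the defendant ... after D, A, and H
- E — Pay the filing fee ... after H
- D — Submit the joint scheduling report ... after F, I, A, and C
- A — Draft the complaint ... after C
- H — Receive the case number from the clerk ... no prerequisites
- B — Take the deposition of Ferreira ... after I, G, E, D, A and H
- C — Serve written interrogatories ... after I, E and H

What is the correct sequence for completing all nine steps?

H, E, I, C, A, F, D, G, B

H has no prerequisites → H first.
E is the only step now ready → E.
That leaves I as the only ready step → I.
C needed I, E and H, now all done → C.
A needed C, now all done → A.
That leaves F as the only ready step → F.
D is the only step now ready → D.
G needed D, A and H, now all done → G.
B needed I, G, E, D, A and H, now all done → B.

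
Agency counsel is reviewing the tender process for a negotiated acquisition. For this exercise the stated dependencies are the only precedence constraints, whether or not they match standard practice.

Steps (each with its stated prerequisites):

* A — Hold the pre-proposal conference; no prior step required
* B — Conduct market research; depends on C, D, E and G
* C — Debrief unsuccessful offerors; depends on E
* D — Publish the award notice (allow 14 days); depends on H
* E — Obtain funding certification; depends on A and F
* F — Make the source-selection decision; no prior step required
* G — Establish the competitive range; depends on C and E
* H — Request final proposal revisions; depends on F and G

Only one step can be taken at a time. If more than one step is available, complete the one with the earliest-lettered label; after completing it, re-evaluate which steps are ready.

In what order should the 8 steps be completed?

A, F, E, C, G, H, D, B

Nothing is required for A and F. A has the earlier label → A first.
That leaves F as the only ready step → F.
E needed A and F, now all done → E.
That leaves C as the only ready step → C.
That leaves G as the only ready step → G.
Next only H has its prerequisites met → H.
D needed H, now all done → D.
B needed C, D, E and G, now all done → B.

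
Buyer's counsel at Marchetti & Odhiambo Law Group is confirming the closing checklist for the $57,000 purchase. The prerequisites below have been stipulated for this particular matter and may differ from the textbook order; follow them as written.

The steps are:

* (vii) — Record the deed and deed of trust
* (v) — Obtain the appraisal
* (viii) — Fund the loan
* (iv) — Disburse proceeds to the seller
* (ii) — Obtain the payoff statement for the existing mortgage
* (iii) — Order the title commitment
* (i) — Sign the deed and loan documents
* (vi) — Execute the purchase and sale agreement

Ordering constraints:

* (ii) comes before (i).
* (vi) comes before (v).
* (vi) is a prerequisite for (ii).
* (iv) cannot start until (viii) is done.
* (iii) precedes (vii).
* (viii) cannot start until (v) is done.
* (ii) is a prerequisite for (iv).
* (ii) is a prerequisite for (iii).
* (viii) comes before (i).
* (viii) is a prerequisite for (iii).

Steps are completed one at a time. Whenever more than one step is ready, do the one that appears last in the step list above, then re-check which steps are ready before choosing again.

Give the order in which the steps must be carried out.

(vi) is the only step with nothing outstanding, so it goes first.
Ready: (ii) and (v). (ii) is listed later → (ii).
Next only (v) has its prerequisites met → (v).
That leaves (viii) as the only ready step → (viii).
Ready: (i), (iii) and (iv). (i) is listed later → (i).
(iii) and (iv) are both available; (iii) is listed later → (iii).
(iv) and (vii) are both available; (iv) is listed later → (iv).
(vii) needed (iii), now all done → (vii).

(vi) (ii) (v) (viii) (i) (iii) (iv) (vii)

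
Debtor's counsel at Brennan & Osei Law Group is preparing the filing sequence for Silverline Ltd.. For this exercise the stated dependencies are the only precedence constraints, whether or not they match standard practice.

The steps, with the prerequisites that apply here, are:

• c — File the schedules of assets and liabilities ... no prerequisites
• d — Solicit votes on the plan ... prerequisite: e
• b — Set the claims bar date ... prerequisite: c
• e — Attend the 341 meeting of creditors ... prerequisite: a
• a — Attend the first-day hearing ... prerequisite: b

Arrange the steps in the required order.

c → b → a → e → d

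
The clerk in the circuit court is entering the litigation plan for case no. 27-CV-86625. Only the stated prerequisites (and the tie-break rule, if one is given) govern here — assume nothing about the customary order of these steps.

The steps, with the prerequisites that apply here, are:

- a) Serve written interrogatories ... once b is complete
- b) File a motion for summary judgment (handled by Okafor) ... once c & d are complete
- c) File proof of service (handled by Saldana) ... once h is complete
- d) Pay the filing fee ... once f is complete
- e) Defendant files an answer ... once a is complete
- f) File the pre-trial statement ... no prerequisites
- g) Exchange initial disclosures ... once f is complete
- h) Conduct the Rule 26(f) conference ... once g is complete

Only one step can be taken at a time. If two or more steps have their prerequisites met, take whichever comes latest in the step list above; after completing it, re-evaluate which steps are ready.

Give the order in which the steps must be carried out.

f, g, h, d, c, b, a, e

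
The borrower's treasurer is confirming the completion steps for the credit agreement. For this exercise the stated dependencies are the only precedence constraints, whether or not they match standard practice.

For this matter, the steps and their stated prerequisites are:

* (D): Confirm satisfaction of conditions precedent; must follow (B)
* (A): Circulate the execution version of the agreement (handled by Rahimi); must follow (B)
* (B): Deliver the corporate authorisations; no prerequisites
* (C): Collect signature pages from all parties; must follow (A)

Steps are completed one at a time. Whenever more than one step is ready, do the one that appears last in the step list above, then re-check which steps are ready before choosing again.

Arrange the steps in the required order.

(B), (A), (C), (D)

(B) is the only step with nothing outstanding, so it goes first.
Ready: (A) and (D). (A) is listed later → (A).
Ready: (C) and (D). (C) is listed later → (C).
(D) needed (B), now all done → (D).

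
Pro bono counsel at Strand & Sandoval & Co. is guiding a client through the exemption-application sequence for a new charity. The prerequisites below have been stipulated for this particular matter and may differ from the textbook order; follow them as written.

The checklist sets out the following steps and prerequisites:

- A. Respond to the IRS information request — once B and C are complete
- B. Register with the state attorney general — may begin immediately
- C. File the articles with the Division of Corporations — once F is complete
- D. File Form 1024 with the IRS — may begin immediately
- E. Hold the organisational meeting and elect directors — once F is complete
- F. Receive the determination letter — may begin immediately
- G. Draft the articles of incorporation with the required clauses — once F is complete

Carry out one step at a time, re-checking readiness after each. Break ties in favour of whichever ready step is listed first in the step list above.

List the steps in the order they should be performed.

B, D and F have no prerequisites; B is listed earlier, so B is first.
Now D and F have their prerequisites met. D is listed earlier, so D next.
Next only F has its prerequisites met → F.
Now C, E and G have their prerequisites met. C is listed earlier, so C next.
A, E and G are all available; A is listed earlier → A.
Ready: E and G. E is listed earlier → E.
G needed F, now all done → G.

B → D → F → C → A → E → G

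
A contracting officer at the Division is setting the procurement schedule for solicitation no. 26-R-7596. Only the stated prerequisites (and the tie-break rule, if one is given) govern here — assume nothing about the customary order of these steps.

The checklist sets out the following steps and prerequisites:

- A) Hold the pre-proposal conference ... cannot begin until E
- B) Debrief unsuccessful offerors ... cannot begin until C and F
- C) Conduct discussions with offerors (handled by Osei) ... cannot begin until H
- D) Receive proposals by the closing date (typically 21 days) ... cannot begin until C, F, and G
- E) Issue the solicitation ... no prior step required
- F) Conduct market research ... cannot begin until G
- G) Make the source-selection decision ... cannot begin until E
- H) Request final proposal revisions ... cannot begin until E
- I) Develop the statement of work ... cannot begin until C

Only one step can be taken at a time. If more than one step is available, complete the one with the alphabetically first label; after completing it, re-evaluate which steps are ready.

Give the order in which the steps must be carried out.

E has no prerequisites → E first.
A, G and H are all available; A has the earlier label → A.
Now G and H have their prerequisites met. G has the earlier label, so G next.
F now also ready, so the ready set is {F, H}; F has the earlier label → F.
Next only H has its prerequisites met → H.
That leaves C as the only ready step → C.
B, D and I are all available; B has the earlier label → B.
Now D and I have their prerequisites met. D has the earlier label, so D next.
I is the only step now ready → I.

E A G F H C B D I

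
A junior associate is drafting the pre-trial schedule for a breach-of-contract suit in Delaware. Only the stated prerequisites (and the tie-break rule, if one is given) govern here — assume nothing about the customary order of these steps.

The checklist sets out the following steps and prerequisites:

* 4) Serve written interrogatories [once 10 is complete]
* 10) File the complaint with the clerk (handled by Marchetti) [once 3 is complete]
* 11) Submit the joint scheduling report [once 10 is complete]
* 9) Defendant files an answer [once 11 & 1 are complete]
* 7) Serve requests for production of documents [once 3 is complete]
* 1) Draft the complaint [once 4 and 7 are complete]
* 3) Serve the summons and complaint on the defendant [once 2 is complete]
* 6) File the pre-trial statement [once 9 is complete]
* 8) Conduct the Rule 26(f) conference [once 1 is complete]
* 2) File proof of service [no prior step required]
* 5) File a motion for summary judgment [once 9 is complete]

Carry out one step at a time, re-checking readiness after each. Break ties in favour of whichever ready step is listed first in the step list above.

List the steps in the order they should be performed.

2 → 3 → 10 → 4 → 11 → 7 → 1 → 9 → 6 → 8 → 5

Only 2 has no prerequisites, so it is first.
3 needed 2, now all done → 3.
Ready: 10 and 7. 10 is listed earlier → 10.
4, 11 and 7 are all available; 4 is listed earlier → 4.
Now 11 and 7 have their prerequisites met. 11 is listed earlier, so 11 next.
7 is the only step now ready → 7.
1 needed 4 and 7, now all done → 1.
Ready: 9 and 8. 9 is listed earlier → 9.
6 and 5 now also ready, so the ready set is {6, 8, 5}; 6 is listed earlier → 6.
8 and 5 are both available; 8 is listed earlier → 8.
5 needed 9, now all done → 5.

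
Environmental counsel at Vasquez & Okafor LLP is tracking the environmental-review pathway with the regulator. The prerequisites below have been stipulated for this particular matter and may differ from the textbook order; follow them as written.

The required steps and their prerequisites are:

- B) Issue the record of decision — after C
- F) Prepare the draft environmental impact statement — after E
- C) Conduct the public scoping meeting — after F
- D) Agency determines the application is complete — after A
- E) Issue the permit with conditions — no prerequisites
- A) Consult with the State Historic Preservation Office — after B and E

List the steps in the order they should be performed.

E has no prerequisites → E first.
That leaves F as the only ready step → F.
That leaves C as the only ready step → C.
B needed C, now all done → B.
A needed B and E, now all done → A.
Next only D has its prerequisites met → D.

E, F, C, B, A, D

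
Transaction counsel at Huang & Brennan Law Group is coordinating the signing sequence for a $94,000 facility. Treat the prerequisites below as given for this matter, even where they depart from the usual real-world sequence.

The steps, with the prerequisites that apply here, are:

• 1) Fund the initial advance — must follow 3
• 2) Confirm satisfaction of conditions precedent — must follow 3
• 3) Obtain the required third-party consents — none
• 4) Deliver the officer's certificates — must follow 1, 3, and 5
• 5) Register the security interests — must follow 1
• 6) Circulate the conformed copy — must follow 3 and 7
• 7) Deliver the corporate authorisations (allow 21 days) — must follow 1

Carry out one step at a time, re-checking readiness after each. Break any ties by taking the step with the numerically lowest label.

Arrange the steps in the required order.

3, 1, 2, 5, 4, 7, 6

3 has no prerequisites → 3 first.
1 and 2 are both available; 1 has the earlier label → 1.
Now 2, 5 and 7 have their prerequisites met. 2 has the earlier label, so 2 next.
Now 5 and 7 have their prerequisites met. 5 has the earlier label, so 5 next.
4 now also ready, so the ready set is {4, 7}; 4 has the earlier label → 4.
7 needed 1, now all done → 7.
That leaves 6 as the only ready step → 6.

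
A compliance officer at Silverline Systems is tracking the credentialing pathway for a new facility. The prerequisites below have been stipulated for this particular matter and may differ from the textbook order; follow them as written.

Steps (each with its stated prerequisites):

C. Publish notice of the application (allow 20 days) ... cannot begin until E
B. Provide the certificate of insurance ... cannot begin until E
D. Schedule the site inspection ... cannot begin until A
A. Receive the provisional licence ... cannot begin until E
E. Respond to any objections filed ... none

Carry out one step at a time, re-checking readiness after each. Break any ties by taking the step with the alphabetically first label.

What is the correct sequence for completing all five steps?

Only E has no prerequisites, so it is first.
A, B and C are all available; A has the earlier label → A.
B, C and D are all available; B has the earlier label → B.
Ready: C and D. C has the earlier label → C.
Next only D has its prerequisites met → D.

E, A, B, C, D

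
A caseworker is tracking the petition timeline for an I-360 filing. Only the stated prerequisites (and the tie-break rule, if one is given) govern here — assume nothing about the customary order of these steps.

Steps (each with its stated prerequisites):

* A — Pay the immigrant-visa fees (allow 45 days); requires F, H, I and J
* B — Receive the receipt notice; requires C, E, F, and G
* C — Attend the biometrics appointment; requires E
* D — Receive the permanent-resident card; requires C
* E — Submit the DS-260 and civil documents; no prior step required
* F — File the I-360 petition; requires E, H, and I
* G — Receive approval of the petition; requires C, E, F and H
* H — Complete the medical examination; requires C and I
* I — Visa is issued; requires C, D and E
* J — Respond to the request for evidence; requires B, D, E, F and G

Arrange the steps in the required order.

E is the only step with nothing outstanding, so it goes first.
C is the only step now ready → C.
D needed C, now all done → D.
I needed C, D and E, now all done → I.
That leaves H as the only ready step → H.
F needed E, H and I, now all done → F.
Next only G has its prerequisites met → G.
That leaves B as the only ready step → B.
J needed B, D, E, F and G, now all done → J.
A is the only step now ready → A.

E → C → D → I → H → F → G → B → J → A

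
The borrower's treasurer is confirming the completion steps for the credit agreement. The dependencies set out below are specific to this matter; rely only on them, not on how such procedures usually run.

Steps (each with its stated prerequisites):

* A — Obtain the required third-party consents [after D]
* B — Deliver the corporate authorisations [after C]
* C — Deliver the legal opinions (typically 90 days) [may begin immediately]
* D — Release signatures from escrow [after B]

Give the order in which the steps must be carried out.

C, B, D, A

C is the only step with nothing outstanding, so it goes first.
B needed C, now all done → B.
D is the only step now ready → D.
A is the only step now ready → A.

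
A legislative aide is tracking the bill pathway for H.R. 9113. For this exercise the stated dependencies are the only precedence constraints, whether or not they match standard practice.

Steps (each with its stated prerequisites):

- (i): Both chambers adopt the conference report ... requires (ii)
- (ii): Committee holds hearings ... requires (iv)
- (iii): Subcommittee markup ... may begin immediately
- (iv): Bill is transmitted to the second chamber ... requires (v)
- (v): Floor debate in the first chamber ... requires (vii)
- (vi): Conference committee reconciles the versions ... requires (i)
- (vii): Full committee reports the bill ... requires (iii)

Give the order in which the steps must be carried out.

(iii) has no prerequisites → (iii) first.
(vii) needed (iii), now all done → (vii).
That leaves (v) as the only ready step → (v).
(iv) needed (v), now all done → (iv).
(ii) needed (iv), now all done → (ii).
Next only (i) has its prerequisites met → (i).
That leaves (vi) as the only ready step → (vi).

(iii) (vii) (v) (iv) (ii) (i) (vi)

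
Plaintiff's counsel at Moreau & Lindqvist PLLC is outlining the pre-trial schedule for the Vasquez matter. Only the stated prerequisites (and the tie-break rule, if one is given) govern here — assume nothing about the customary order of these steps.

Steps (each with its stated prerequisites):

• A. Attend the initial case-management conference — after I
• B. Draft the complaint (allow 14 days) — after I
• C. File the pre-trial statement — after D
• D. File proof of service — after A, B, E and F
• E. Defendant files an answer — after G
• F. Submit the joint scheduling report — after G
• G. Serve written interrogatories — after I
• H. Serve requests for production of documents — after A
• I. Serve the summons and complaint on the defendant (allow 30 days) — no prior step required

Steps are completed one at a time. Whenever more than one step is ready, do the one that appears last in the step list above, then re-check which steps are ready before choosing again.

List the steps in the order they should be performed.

I G F E B A H D C

I has no prerequisites → I first.
Now G, B and A have their prerequisites met. G is listed later, so G next.
F, E, B and A are all available; F is listed later → F.
E, B and A are all available; E is listed later → E.
Now B and A have their prerequisites met. B is listed later, so B next.
Next only A has its prerequisites met → A.
Ready: H and D. H is listed later → H.
D is the only step now ready → D.
That leaves C as the only ready step → C.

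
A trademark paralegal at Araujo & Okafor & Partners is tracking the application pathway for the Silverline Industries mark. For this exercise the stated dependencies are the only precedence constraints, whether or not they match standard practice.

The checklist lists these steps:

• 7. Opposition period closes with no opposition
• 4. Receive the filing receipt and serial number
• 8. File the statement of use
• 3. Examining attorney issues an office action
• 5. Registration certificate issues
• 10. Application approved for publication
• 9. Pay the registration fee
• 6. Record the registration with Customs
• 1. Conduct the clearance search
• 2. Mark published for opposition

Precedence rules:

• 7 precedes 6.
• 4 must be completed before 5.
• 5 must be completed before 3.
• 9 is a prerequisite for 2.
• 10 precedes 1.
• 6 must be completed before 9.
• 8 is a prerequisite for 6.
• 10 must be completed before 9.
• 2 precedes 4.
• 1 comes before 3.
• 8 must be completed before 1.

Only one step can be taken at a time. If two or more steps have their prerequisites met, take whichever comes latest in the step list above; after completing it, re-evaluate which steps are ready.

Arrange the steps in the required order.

10, 8 and 7 have no prerequisites; 10 is listed later, so 10 is first.
Ready: 8 and 7. 8 is listed later → 8.
Ready: 1 and 7. 1 is listed later → 1.
That leaves 7 as the only ready step → 7.
Next only 6 has its prerequisites met → 6.
That leaves 9 as the only ready step → 9.
2 needed 9, now all done → 2.
Next only 4 has its prerequisites met → 4.
5 needed 4, now all done → 5.
3 needed 1 and 5, now all done → 3.

10 → 8 → 1 → 7 → 6 → 9 → 2 → 4 → 5 → 3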